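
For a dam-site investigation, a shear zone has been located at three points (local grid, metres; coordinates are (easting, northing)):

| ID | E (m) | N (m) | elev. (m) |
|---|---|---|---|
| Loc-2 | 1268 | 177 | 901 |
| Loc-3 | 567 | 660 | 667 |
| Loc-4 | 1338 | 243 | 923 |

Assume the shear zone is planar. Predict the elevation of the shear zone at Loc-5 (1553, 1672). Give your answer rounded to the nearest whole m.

Two edge vectors: Loc-2→Loc-3 = (-701, 483, -234), Loc-2→Loc-4 = (70, 66, 22).
Normal n = (Loc-2→Loc-3) × (Loc-2→Loc-4) = (26070, -958, -80076).
So ∂z/∂E = −n_x/n_z = 0.32557 and ∂z/∂N = −n_y/n_z = −0.01196.
Intercept c from Loc-2: 901 − 412.82 + 2.12 = 490.30.
At (1553, 1672): z = 505.6 − 20.0 + 490.30 = 975.9 m.

976 m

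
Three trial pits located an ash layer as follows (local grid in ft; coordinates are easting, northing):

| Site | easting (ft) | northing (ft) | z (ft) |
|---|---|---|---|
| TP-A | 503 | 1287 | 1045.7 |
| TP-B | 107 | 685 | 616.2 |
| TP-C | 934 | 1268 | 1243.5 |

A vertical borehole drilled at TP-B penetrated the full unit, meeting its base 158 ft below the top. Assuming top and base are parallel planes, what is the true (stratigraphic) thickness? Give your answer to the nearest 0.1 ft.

Let the plane be z = a·easting + b·northing + c.
TP-B−TP-A: −396a − 602b = −429.5;  TP-C−TP-A: 431a − 19b = 197.8.
Solving gives a = 0.47656, b = 0.39997.
|∇z| = √(a²+b²) = 0.62216, so dip δ = arctan(0.62216) = 31.89°.
True thickness = vertical thickness × cos δ = 158 × cos 31.89° = 134.2 ft.

134.2 ft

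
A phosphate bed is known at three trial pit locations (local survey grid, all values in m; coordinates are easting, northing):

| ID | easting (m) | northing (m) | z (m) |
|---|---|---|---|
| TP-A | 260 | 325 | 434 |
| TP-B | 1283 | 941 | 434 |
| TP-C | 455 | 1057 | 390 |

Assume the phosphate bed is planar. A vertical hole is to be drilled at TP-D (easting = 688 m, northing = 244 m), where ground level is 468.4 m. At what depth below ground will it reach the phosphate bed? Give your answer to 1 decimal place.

Let the plane be z = a·easting + b·northing + c.
TP-B−TP-A: 1023a + 616b = 0;  TP-C−TP-A: 195a + 732b = −44.
Solving gives a = 0.043110, b = −0.071594.
Then c = 434 − a·260 − b·325 = 446.06.
At (688, 244): z_contact = 29.66 − 17.47 + 446.06 = 458.25 m.
Depth below ground = 468.4 − 458.25 = 10.1 m.

10.1 m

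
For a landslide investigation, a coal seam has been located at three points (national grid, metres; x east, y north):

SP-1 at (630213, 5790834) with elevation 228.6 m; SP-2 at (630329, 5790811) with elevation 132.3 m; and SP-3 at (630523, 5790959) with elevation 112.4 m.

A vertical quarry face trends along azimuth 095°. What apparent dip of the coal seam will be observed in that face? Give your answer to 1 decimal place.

Two edge vectors: SP-1→SP-2 = (116, -23, -96.3), SP-1→SP-3 = (310, 125, -116.2).
Normal n = (SP-1→SP-2) × (SP-1→SP-3) = (14710.1, -16373.8, 21630).
So ∂z/∂x = −n_x/n_z = −0.68008 and ∂z/∂y = −n_y/n_z = 0.75699.
Unit vector along 095° is (sin 95°, cos 95°) = (0.9962, -0.0872).
Slope in that direction = a·(0.9962) + b·(-0.0872) = −0.74347.
Apparent dip = arctan|0.74347| = 36.6° (true dip is 45.5°, so apparent ≤ true as expected).

36.6°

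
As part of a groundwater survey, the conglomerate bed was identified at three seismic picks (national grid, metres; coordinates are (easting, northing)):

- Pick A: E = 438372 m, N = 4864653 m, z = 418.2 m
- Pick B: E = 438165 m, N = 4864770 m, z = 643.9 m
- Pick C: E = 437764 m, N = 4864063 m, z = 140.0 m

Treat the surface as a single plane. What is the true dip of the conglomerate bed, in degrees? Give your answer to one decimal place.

Let the plane be z = a·E + b·N + c.
Pick B−Pick A: −207a + 117b = 225.7;  Pick C−Pick A: −608a − 590b = −278.2.
Solving gives a = −0.52060, b = 1.00800.
Gradient magnitude |∇z| = √(a² + b²) = √(0.27102 + 1.01607) = 1.13450.
True dip = arctan(1.13450) = 48.6°, dipping toward SSE (azimuth ≈ 153°).

48.6°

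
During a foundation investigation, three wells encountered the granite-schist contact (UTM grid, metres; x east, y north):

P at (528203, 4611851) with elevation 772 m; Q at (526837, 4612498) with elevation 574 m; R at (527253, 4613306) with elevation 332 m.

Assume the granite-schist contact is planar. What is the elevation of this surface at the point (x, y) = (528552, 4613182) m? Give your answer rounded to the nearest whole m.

373 m

Two edge vectors: P→Q = (-1366, 647, -198), P→R = (-950, 1455, -440).
Normal n = (P→Q) × (P→R) = (3410, -412940, -1372880).
So ∂z/∂x = −n_x/n_z = 0.00248383 and ∂z/∂y = −n_y/n_z = −0.30078375.
Intercept c from P: 772 − 1311.97 + 1387169.86 = 1386629.89.
At (528552, 4613182): z = 1312.8 − 1387570.2 + 1386629.89 = 372.5 m.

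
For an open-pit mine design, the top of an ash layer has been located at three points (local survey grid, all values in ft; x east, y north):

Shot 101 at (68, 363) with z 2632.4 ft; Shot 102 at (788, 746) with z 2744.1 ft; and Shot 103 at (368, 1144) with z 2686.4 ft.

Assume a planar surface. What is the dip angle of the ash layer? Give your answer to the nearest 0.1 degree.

8.5°

Let the plane be z = a·x + b·y + c.
Shot 102−Shot 101: 720a + 383b = 111.7;  Shot 103−Shot 101: 300a + 781b = 54.
Solving gives a = 0.14875, b = 0.01200.
Gradient magnitude |∇z| = √(a² + b²) = √(0.02213 + 0.00014) = 0.14924.
True dip = arctan(0.14924) = 8.5°, dipping toward W (azimuth ≈ 265°).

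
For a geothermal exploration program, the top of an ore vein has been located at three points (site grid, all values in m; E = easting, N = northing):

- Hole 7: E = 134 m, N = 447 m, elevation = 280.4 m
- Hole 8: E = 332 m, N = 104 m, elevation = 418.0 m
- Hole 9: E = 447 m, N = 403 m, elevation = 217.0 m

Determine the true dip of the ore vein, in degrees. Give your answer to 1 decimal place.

Two edge vectors: Hole 7→Hole 8 = (198, -343, 137.6), Hole 7→Hole 9 = (313, -44, -63.4).
Normal n = (Hole 7→Hole 8) × (Hole 7→Hole 9) = (27800.6, 55622, 98647).
So ∂z/∂E = −n_x/n_z = −0.28182 and ∂z/∂N = −n_y/n_z = −0.56385.
Gradient magnitude |∇z| = √(a² + b²) = √(0.07942 + 0.31793) = 0.63036.
True dip = arctan(0.63036) = 32.2°, dipping toward NNE (azimuth ≈ 027°).

32.2°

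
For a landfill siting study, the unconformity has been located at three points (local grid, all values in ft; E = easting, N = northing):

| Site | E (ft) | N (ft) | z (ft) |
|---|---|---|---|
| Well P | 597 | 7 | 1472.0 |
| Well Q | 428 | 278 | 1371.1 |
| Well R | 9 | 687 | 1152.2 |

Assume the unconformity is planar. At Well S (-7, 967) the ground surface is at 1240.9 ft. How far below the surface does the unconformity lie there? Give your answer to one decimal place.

Two edge vectors: Well P→Well Q = (-169, 271, -100.9), Well P→Well R = (-588, 680, -319.8).
Normal n = (Well P→Well Q) × (Well P→Well R) = (-18053.8, 5283, 44428).
So ∂z/∂E = −n_x/n_z = 0.40636 and ∂z/∂N = −n_y/n_z = −0.11891.
Intercept c from Well P: 1472 − 242.60 + 0.83 = 1230.23.
At (-7, 967): z_contact = −2.84 − 114.99 + 1230.23 = 1112.40 ft.
Depth below ground = 1240.9 − 1112.40 = 128.5 ft.

128.5 ft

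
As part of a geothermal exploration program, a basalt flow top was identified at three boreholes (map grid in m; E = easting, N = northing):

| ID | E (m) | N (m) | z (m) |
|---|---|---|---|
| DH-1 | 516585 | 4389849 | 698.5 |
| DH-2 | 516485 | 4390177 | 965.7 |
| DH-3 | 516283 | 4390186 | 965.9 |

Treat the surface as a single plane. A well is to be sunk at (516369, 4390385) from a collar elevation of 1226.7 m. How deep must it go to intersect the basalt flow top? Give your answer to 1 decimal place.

93.4 m

Let the plane be z = a·E + b·N + c.
DH-2−DH-1: −100a + 328b = 267.2;  DH-3−DH-1: −302a + 337b = 267.4.
Solving gives a = 0.035791664, b = 0.825546239.
Then c = 698.5 − a·516585 − b·4389849 = −3641814.27.
At (516369, 4390385): z_contact = 18481.71 + 3624465.82 − 3641814.27 = 1133.26 m.
Depth below ground = 1226.7 − 1133.26 = 93.4 m.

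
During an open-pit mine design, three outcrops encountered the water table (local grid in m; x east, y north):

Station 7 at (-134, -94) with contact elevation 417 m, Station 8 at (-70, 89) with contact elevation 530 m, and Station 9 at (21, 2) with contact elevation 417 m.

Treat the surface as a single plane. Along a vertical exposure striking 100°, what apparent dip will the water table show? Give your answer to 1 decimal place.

Two edge vectors: Station 7→Station 8 = (64, 183, 113), Station 7→Station 9 = (155, 96, 0).
Normal n = (Station 7→Station 8) × (Station 7→Station 9) = (-10848, 17515, -22221).
So ∂z/∂x = −n_x/n_z = −0.48819 and ∂z/∂y = −n_y/n_z = 0.78822.
Unit vector along 100° is (sin 100°, cos 100°) = (0.9848, -0.1736).
Slope in that direction = a·(0.9848) + b·(-0.1736) = −0.61764.
Apparent dip = arctan|0.61764| = 31.7° (true dip is 42.8°, so apparent ≤ true as expected).

31.7°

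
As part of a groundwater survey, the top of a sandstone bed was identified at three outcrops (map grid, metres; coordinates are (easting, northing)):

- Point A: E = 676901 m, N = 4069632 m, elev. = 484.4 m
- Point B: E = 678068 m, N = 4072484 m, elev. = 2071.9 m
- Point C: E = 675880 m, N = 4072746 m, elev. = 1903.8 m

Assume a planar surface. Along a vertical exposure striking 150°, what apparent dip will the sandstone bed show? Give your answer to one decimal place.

20.1°

Two edge vectors: Point A→Point B = (1167, 2852, 1587.5), Point A→Point C = (-1021, 3114, 1419.4).
Normal n = (Point A→Point B) × (Point A→Point C) = (-895346.2, -3277277.3, 6545930).
So ∂z/∂E = −n_x/n_z = 0.13678 and ∂z/∂N = −n_y/n_z = 0.50066.
Unit vector along 150° is (sin 150°, cos 150°) = (0.5000, -0.8660).
Slope in that direction = a·(0.5000) + b·(-0.8660) = −0.36519.
Apparent dip = arctan|0.36519| = 20.1° (true dip is 27.4°, so apparent ≤ true as expected).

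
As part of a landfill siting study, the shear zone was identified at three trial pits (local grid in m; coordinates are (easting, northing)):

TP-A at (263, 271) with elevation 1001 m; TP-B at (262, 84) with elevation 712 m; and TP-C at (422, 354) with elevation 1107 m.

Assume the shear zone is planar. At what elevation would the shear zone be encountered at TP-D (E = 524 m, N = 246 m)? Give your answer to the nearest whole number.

Let the plane be z = a·E + b·N + c.
TP-B−TP-A: −1a − 187b = −289;  TP-C−TP-A: 159a + 83b = 106.
Solving gives a = −0.14047, b = 1.54621.
Then c = 1001 − a·263 − b·271 = 618.92.
At (524, 246): z = −73.6 + 380.4 + 618.92 = 925.7 m.

926 m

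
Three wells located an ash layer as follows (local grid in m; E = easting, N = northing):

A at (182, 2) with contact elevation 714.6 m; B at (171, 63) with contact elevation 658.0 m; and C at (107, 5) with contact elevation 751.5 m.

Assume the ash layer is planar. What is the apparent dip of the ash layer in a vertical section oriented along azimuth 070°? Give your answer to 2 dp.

40.40°

Let the plane be z = a·E + b·N + c.
B−A: −11a + 61b = −56.6;  C−A: −75a + 3b = 36.9.
Solving gives a = −0.53296, b = −1.02398.
Unit vector along 070° is (sin 70°, cos 70°) = (0.9397, 0.3420).
Slope in that direction = a·(0.9397) + b·(0.3420) = −0.85104.
Apparent dip = arctan|0.85104| = 40.40° (true dip is 49.1°, so apparent ≤ true as expected).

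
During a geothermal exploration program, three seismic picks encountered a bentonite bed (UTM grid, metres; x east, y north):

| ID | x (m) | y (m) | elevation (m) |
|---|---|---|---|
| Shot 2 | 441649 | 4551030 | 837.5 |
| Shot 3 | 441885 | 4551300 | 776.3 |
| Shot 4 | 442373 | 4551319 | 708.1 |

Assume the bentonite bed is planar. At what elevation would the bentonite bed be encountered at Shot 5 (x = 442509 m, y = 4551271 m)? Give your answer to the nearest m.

695 m

Two edge vectors: Shot 2→Shot 3 = (236, 270, -61.2), Shot 2→Shot 4 = (724, 289, -129.4).
Normal n = (Shot 2→Shot 3) × (Shot 2→Shot 4) = (-17251.2, -13770.4, -127276).
So ∂z/∂x = −n_x/n_z = −0.13554166 and ∂z/∂y = −n_y/n_z = −0.10819322.
Intercept c from Shot 2: 837.5 + 59861.84 + 492390.58 = 553089.92.
At (442509, 4551271): z = −59978.4 − 492416.7 + 553089.92 = 694.9 m.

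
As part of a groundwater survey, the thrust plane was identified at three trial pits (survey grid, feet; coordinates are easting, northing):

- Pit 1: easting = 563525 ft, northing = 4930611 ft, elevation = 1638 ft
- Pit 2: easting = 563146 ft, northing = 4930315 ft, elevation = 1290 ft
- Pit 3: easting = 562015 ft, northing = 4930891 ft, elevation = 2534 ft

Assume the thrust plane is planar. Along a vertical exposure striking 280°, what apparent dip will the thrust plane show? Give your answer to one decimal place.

Two edge vectors: Pit 1→Pit 2 = (-379, -296, -348), Pit 1→Pit 3 = (-1510, 280, 896).
Normal n = (Pit 1→Pit 2) × (Pit 1→Pit 3) = (-167776, 865064, -553080).
So ∂z/∂easting = −n_x/n_z = −0.30335 and ∂z/∂northing = −n_y/n_z = 1.56408.
Unit vector along 280° is (sin 280°, cos 280°) = (-0.9848, 0.1736).
Slope in that direction = a·(-0.9848) + b·(0.1736) = 0.57034.
Apparent dip = arctan|0.57034| = 29.7° (true dip is 57.9°, so apparent ≤ true as expected).

29.7°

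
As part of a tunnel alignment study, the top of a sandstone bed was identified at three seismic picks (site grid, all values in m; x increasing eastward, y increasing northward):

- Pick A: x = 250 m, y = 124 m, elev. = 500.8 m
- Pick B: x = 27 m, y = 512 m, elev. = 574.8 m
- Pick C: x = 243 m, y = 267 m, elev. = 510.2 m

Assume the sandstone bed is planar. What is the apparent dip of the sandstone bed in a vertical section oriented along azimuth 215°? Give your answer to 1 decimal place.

5.3°

Let the plane be z = a·x + b·y + c.
Pick B−Pick A: −223a + 388b = 74;  Pick C−Pick A: −7a + 143b = 9.4.
Solving gives a = −0.23771, b = 0.05410.
Unit vector along 215° is (sin 215°, cos 215°) = (-0.5736, -0.8192).
Slope in that direction = a·(-0.5736) + b·(-0.8192) = 0.09203.
Apparent dip = arctan|0.09203| = 5.3° (true dip is 13.7°, so apparent ≤ true as expected).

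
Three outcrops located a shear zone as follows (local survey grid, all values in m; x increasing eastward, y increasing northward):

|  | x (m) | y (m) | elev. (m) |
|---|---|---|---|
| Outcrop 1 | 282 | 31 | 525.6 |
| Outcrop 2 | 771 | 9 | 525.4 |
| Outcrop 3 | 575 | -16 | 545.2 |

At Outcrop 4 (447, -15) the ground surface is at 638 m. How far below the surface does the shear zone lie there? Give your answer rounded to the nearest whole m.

90 m

Let the plane be z = a·x + b·y + c.
Outcrop 2−Outcrop 1: 489a − 22b = −0.2;  Outcrop 3−Outcrop 1: 293a − 47b = 19.6.
Solving gives a = −0.02664, b = −0.58312.
Then c = 525.6 − a·282 − b·31 = 551.19.
At (447, -15): z_contact = −11.9 + 8.7 + 551.19 = 548.0 m.
Depth below ground = 638 − 548.0 = 90 m.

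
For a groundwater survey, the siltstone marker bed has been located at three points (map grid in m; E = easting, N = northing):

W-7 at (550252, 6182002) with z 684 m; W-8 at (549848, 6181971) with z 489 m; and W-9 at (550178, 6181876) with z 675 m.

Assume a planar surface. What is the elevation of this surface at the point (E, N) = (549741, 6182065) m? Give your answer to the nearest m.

Two edge vectors: W-7→W-8 = (-404, -31, -195), W-7→W-9 = (-74, -126, -9).
Normal n = (W-7→W-8) × (W-7→W-9) = (-24291, 10794, 48610).
So ∂z/∂E = −n_x/n_z = 0.49971199 and ∂z/∂N = −n_y/n_z = −0.22205308.
Intercept c from W-7: 684 − 274967.52 + 1372732.56 = 1098449.03.
At (549741, 6182065): z = 274712.2 − 1372746.5 + 1098449.03 = 414.7 m.

415 m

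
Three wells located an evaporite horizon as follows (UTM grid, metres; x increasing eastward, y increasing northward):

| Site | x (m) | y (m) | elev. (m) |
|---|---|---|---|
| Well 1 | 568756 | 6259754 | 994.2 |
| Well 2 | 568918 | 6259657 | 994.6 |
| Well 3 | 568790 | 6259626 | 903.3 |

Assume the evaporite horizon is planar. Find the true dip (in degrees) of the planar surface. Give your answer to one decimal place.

44.6°

Let the plane be z = a·x + b·y + c.
Well 2−Well 1: 162a − 97b = 0.4;  Well 3−Well 1: 34a − 128b = −90.9.
Solving gives a = 0.50857, b = 0.84525.
Gradient magnitude |∇z| = √(a² + b²) = √(0.25865 + 0.71444) = 0.98645.
True dip = arctan(0.98645) = 44.6°, dipping toward SSW (azimuth ≈ 211°).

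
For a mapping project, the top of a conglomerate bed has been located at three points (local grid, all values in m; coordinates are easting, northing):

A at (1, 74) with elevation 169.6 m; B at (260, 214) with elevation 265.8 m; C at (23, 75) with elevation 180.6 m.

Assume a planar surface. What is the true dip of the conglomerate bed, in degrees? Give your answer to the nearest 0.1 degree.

Let the plane be z = a·easting + b·northing + c.
B−A: 259a + 140b = 96.2;  C−A: 22a + 1b = 11.
Solving gives a = 0.51180, b = −0.25970.
Gradient magnitude |∇z| = √(a² + b²) = √(0.26194 + 0.06744) = 0.57392.
True dip = arctan(0.57392) = 29.9°, dipping toward WNW (azimuth ≈ 297°).

29.9°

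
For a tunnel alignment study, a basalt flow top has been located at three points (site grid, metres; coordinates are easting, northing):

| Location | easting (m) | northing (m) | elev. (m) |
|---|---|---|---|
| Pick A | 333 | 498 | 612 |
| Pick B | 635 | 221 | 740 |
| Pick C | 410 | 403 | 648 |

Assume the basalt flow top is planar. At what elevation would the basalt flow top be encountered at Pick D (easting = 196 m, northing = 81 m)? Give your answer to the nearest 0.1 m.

Two edge vectors: Pick A→Pick B = (302, -277, 128), Pick A→Pick C = (77, -95, 36).
Normal n = (Pick A→Pick B) × (Pick A→Pick C) = (2188, -1016, -7361).
So ∂z/∂easting = −n_x/n_z = 0.29724 and ∂z/∂northing = −n_y/n_z = −0.13802.
Intercept c from Pick A: 612 − 98.98 + 68.74 = 581.75.
At (196, 81): z = 58.3 − 11.2 + 581.75 = 628.8 m.

628.8 m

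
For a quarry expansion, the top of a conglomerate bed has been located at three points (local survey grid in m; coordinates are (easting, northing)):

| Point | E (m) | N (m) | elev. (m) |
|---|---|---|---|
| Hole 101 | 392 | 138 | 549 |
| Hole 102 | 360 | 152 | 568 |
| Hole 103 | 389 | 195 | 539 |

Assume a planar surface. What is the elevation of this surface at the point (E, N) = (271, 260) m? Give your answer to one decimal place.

Two edge vectors: Hole 101→Hole 102 = (-32, 14, 19), Hole 101→Hole 103 = (-3, 57, -10).
Normal n = (Hole 101→Hole 102) × (Hole 101→Hole 103) = (-1223, -377, -1782).
So ∂z/∂E = −n_x/n_z = −0.68631 and ∂z/∂N = −n_y/n_z = −0.21156.
Intercept c from Hole 101: 549 + 269.03 + 29.20 = 847.23.
At (271, 260): z = −186.0 − 55.0 + 847.23 = 606.2 m.

606.2 m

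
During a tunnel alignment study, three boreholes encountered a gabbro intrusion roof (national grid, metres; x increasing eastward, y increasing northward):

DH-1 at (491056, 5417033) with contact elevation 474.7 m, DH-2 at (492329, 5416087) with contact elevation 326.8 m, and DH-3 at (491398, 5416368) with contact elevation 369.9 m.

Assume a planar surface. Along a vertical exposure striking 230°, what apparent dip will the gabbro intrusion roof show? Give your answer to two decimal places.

5.88°

Let the plane be z = a·x + b·y + c.
DH-2−DH-1: 1273a − 946b = −147.9;  DH-3−DH-1: 342a − 665b = −104.8.
Solving gives a = 0.00151, b = 0.15837.
Unit vector along 230° is (sin 230°, cos 230°) = (-0.7660, -0.6428).
Slope in that direction = a·(-0.7660) + b·(-0.6428) = −0.10295.
Apparent dip = arctan|0.10295| = 5.88° (true dip is 9.0°, so apparent ≤ true as expected).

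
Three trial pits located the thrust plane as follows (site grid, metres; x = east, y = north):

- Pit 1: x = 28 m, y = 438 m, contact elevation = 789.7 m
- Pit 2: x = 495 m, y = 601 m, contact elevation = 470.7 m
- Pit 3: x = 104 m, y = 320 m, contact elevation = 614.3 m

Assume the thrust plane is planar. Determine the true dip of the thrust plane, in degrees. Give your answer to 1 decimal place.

52.5°

Two edge vectors: Pit 1→Pit 2 = (467, 163, -319), Pit 1→Pit 3 = (76, -118, -175.4).
Normal n = (Pit 1→Pit 2) × (Pit 1→Pit 3) = (-66232.2, 57667.8, -67494).
So ∂z/∂x = −n_x/n_z = −0.98131 and ∂z/∂y = −n_y/n_z = 0.85441.
Gradient magnitude |∇z| = √(a² + b²) = √(0.96296 + 0.73002) = 1.30115.
True dip = arctan(1.30115) = 52.5°, dipping toward SE (azimuth ≈ 131°).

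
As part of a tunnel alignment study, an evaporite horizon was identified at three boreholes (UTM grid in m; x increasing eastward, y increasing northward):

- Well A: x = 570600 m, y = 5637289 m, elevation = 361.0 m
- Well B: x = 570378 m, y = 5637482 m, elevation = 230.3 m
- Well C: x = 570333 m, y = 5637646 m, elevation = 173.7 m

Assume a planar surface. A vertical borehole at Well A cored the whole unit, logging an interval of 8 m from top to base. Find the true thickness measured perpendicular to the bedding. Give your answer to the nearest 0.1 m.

7.3 m

Two edge vectors: Well A→Well B = (-222, 193, -130.7), Well A→Well C = (-267, 357, -187.3).
Normal n = (Well A→Well B) × (Well A→Well C) = (10511, -6683.7, -27723).
So ∂z/∂x = −n_x/n_z = 0.37914 and ∂z/∂y = −n_y/n_z = −0.24109.
|∇z| = √(a²+b²) = 0.44930, so dip δ = arctan(0.44930) = 24.19°.
True thickness = vertical thickness × cos δ = 8 × cos 24.19° = 7.3 m.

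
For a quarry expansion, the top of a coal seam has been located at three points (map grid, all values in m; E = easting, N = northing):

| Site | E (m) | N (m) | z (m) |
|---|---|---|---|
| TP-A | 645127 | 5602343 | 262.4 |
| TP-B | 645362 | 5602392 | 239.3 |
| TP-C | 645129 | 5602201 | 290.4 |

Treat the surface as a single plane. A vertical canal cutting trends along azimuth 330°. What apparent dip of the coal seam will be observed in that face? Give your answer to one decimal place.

8.1°

Let the plane be z = a·E + b·N + c.
TP-B−TP-A: 235a + 49b = −23.1;  TP-C−TP-A: 2a − 142b = 28.
Solving gives a = −0.05702, b = −0.19799.
Unit vector along 330° is (sin 330°, cos 330°) = (-0.5000, 0.8660).
Slope in that direction = a·(-0.5000) + b·(0.8660) = −0.14295.
Apparent dip = arctan|0.14295| = 8.1° (true dip is 11.6°, so apparent ≤ true as expected).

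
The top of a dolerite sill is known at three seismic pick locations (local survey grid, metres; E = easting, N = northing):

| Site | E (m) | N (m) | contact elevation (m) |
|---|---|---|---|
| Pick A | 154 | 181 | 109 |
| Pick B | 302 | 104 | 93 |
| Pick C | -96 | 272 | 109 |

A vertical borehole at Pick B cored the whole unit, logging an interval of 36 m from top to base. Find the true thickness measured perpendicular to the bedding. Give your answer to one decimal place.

29.0 m

Let the plane be z = a·E + b·N + c.
Pick B−Pick A: 148a − 77b = −16;  Pick C−Pick A: −250a + 91b = 0.
Solving gives a = 0.25182, b = 0.69180.
|∇z| = √(a²+b²) = 0.73621, so dip δ = arctan(0.73621) = 36.36°.
True thickness = vertical thickness × cos δ = 36 × cos 36.36° = 29.0 m.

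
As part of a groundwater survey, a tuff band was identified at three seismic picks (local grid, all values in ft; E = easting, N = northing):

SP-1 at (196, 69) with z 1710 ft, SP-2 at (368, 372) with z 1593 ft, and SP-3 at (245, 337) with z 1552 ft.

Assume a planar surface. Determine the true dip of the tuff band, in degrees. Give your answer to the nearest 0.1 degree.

Two edge vectors: SP-1→SP-2 = (172, 303, -117), SP-1→SP-3 = (49, 268, -158).
Normal n = (SP-1→SP-2) × (SP-1→SP-3) = (-16518, 21443, 31249).
So ∂z/∂E = −n_x/n_z = 0.52859 and ∂z/∂N = −n_y/n_z = −0.68620.
Gradient magnitude |∇z| = √(a² + b²) = √(0.27941 + 0.47087) = 0.86619.
True dip = arctan(0.86619) = 40.9°, dipping toward NW (azimuth ≈ 322°).

40.9°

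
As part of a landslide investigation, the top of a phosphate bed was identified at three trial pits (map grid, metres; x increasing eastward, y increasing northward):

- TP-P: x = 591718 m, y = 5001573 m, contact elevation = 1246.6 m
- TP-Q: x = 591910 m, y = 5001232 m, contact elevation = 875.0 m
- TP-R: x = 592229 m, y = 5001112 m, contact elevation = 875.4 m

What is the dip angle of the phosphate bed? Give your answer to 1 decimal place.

Two edge vectors: TP-P→TP-Q = (192, -341, -371.6), TP-P→TP-R = (511, -461, -371.2).
Normal n = (TP-P→TP-Q) × (TP-P→TP-R) = (-44728.4, -118617.2, 85739).
So ∂z/∂x = −n_x/n_z = 0.52168 and ∂z/∂y = −n_y/n_z = 1.38347.
Gradient magnitude |∇z| = √(a² + b²) = √(0.27215 + 1.91398) = 1.47856.
True dip = arctan(1.47856) = 55.9°, dipping toward SSW (azimuth ≈ 201°).

55.9°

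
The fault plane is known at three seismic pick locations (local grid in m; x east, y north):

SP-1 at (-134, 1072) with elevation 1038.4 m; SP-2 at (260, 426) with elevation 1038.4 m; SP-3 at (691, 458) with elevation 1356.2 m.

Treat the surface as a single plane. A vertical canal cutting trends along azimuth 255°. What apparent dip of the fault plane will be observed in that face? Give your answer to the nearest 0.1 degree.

Let the plane be z = a·x + b·y + c.
SP-2−SP-1: 394a − 646b = 0;  SP-3−SP-1: 825a − 614b = 317.8.
Solving gives a = 0.70541, b = 0.43024.
Unit vector along 255° is (sin 255°, cos 255°) = (-0.9659, -0.2588).
Slope in that direction = a·(-0.9659) + b·(-0.2588) = −0.79273.
Apparent dip = arctan|0.79273| = 38.4° (true dip is 39.6°, so apparent ≤ true as expected).

38.4°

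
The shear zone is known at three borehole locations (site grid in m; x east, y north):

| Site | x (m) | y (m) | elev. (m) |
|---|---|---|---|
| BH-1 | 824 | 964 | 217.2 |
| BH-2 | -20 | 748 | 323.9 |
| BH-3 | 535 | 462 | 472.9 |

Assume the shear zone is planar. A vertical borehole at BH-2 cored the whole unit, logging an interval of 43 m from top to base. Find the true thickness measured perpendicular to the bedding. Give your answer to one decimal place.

38.3 m

Two edge vectors: BH-1→BH-2 = (-844, -216, 106.7), BH-1→BH-3 = (-289, -502, 255.7).
Normal n = (BH-1→BH-2) × (BH-1→BH-3) = (-1667.8, 184974.5, 361264).
So ∂z/∂x = −n_x/n_z = 0.00462 and ∂z/∂y = −n_y/n_z = −0.51202.
|∇z| = √(a²+b²) = 0.51204, so dip δ = arctan(0.51204) = 27.11°.
True thickness = vertical thickness × cos δ = 43 × cos 27.11° = 38.3 m.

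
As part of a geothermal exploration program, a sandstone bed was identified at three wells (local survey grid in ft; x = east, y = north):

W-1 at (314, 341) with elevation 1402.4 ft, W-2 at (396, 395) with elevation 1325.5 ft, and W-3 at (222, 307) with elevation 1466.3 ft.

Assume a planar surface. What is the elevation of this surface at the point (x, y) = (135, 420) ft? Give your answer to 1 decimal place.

Let the plane be z = a·x + b·y + c.
W-2−W-1: 82a + 54b = −76.9;  W-3−W-1: −92a − 34b = 63.9.
Solving gives a = −0.38349, b = −0.84174.
Then c = 1402.4 − a·314 − b·341 = 1809.85.
At (135, 420): z = −51.8 − 353.5 + 1809.85 = 1404.5 ft.

1404.5 ft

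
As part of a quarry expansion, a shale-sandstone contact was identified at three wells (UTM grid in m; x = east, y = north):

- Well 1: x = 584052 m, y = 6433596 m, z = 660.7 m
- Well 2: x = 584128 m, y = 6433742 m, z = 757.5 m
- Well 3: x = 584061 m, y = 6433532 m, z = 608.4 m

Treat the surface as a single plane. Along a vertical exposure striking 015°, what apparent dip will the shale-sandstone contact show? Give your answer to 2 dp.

34.89°

Two edge vectors: Well 1→Well 2 = (76, 146, 96.8), Well 1→Well 3 = (9, -64, -52.3).
Normal n = (Well 1→Well 2) × (Well 1→Well 3) = (-1440.6, 4846, -6178).
So ∂z/∂x = −n_x/n_z = −0.23318 and ∂z/∂y = −n_y/n_z = 0.78440.
Unit vector along 015° is (sin 15°, cos 15°) = (0.2588, 0.9659).
Slope in that direction = a·(0.2588) + b·(0.9659) = 0.69732.
Apparent dip = arctan|0.69732| = 34.89° (true dip is 39.3°, so apparent ≤ true as expected).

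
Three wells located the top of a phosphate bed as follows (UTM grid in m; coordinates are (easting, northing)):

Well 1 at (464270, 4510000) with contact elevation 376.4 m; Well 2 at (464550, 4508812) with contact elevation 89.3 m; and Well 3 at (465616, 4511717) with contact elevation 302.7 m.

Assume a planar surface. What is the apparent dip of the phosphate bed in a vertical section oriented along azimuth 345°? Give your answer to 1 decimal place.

Let the plane be z = a·E + b·N + c.
Well 2−Well 1: 280a − 1188b = −287.1;  Well 3−Well 1: 1346a + 1717b = −73.7.
Solving gives a = −0.27912, b = 0.17588.
Unit vector along 345° is (sin 345°, cos 345°) = (-0.2588, 0.9659).
Slope in that direction = a·(-0.2588) + b·(0.9659) = 0.24213.
Apparent dip = arctan|0.24213| = 13.6° (true dip is 18.3°, so apparent ≤ true as expected).

13.6°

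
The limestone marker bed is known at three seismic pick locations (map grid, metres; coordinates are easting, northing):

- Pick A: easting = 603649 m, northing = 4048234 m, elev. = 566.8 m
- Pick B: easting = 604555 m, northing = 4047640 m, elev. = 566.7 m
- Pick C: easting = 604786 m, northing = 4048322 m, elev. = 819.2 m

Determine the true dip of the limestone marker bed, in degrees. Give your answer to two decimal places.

Let the plane be z = a·easting + b·northing + c.
Pick B−Pick A: 906a − 594b = −0.1;  Pick C−Pick A: 1137a + 88b = 252.4.
Solving gives a = 0.19854, b = 0.30299.
Gradient magnitude |∇z| = √(a² + b²) = √(0.03942 + 0.09180) = 0.36224.
True dip = arctan(0.36224) = 19.91°, dipping toward SSW (azimuth ≈ 213°).

19.91°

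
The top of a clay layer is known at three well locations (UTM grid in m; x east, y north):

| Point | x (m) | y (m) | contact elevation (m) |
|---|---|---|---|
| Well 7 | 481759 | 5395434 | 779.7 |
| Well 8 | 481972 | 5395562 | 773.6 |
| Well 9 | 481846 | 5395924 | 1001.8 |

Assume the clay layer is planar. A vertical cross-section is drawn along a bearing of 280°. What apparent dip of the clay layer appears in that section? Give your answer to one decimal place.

Let the plane be z = a·x + b·y + c.
Well 8−Well 7: 213a + 128b = −6.1;  Well 9−Well 7: 87a + 490b = 222.1.
Solving gives a = −0.33698, b = 0.51310.
Unit vector along 280° is (sin 280°, cos 280°) = (-0.9848, 0.1736).
Slope in that direction = a·(-0.9848) + b·(0.1736) = 0.42096.
Apparent dip = arctan|0.42096| = 22.8° (true dip is 31.5°, so apparent ≤ true as expected).

22.8°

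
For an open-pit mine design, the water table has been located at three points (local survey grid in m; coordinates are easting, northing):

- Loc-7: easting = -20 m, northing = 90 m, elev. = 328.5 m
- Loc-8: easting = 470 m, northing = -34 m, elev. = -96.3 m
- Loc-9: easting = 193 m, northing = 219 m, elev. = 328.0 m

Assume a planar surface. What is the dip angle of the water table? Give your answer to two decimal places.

49.68°

Let the plane be z = a·easting + b·northing + c.
Loc-8−Loc-7: 490a − 124b = −424.8;  Loc-9−Loc-7: 213a + 129b = −0.5.
Solving gives a = −0.61214, b = 1.00687.
Gradient magnitude |∇z| = √(a² + b²) = √(0.37472 + 1.01378) = 1.17834.
True dip = arctan(1.17834) = 49.68°, dipping toward SSE (azimuth ≈ 149°).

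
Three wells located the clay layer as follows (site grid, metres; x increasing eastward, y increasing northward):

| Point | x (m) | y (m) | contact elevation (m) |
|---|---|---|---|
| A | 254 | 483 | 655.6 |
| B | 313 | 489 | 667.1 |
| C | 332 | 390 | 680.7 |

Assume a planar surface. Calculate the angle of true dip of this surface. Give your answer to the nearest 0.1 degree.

12.8°

Let the plane be z = a·x + b·y + c.
B−A: 59a + 6b = 11.5;  C−A: 78a − 93b = 25.1.
Solving gives a = 0.20489, b = −0.09805.
Gradient magnitude |∇z| = √(a² + b²) = √(0.04198 + 0.00961) = 0.22714.
True dip = arctan(0.22714) = 12.8°, dipping toward WNW (azimuth ≈ 296°).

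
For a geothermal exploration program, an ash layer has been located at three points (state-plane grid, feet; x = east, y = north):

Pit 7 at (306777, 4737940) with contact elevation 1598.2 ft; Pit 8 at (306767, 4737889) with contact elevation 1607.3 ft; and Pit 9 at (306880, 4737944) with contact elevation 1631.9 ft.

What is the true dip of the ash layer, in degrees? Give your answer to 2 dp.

22.59°

Two edge vectors: Pit 7→Pit 8 = (-10, -51, 9.1), Pit 7→Pit 9 = (103, 4, 33.7).
Normal n = (Pit 7→Pit 8) × (Pit 7→Pit 9) = (-1755.1, 1274.3, 5213).
So ∂z/∂x = −n_x/n_z = 0.33668 and ∂z/∂y = −n_y/n_z = −0.24445.
Gradient magnitude |∇z| = √(a² + b²) = √(0.11335 + 0.05975) = 0.41606.
True dip = arctan(0.41606) = 22.59°, dipping toward NW (azimuth ≈ 306°).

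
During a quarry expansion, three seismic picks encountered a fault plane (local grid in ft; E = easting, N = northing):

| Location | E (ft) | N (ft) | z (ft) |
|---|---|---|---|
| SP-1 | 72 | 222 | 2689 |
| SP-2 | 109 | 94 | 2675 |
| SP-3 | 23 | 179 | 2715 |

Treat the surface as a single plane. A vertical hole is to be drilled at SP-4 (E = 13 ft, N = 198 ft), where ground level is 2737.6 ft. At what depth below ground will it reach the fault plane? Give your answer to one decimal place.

18.3 ft

Two edge vectors: SP-1→SP-2 = (37, -128, -14), SP-1→SP-3 = (-49, -43, 26).
Normal n = (SP-1→SP-2) × (SP-1→SP-3) = (-3930, -276, -7863).
So ∂z/∂E = −n_x/n_z = −0.49981 and ∂z/∂N = −n_y/n_z = −0.03510.
Intercept c from SP-1: 2689 + 35.99 + 7.79 = 2732.78.
At (13, 198): z_contact = −6.50 − 6.95 + 2732.78 = 2719.33 ft.
Depth below ground = 2737.6 − 2719.33 = 18.3 ft.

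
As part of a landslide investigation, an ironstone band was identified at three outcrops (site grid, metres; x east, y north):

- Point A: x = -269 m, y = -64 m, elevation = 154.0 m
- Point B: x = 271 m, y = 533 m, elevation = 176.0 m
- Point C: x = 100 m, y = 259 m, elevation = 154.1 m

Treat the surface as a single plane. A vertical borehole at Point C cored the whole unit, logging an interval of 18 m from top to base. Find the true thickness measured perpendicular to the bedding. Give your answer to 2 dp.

Two edge vectors: Point A→Point B = (540, 597, 22), Point A→Point C = (369, 323, 0.1).
Normal n = (Point A→Point B) × (Point A→Point C) = (-7046.3, 8064, -45873).
So ∂z/∂x = −n_x/n_z = −0.15360 and ∂z/∂y = −n_y/n_z = 0.17579.
|∇z| = √(a²+b²) = 0.23344, so dip δ = arctan(0.23344) = 13.14°.
True thickness = vertical thickness × cos δ = 18 × cos 13.14° = 17.53 m.

17.53 m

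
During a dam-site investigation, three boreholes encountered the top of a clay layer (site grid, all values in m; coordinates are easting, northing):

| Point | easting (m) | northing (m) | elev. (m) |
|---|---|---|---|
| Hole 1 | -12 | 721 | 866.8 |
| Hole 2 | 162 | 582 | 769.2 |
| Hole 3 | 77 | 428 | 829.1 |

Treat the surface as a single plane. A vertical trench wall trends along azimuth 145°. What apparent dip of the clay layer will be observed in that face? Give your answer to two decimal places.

16.80°

Two edge vectors: Hole 1→Hole 2 = (174, -139, -97.6), Hole 1→Hole 3 = (89, -293, -37.7).
Normal n = (Hole 1→Hole 2) × (Hole 1→Hole 3) = (-23356.5, -2126.6, -38611).
So ∂z/∂easting = −n_x/n_z = −0.60492 and ∂z/∂northing = −n_y/n_z = −0.05508.
Unit vector along 145° is (sin 145°, cos 145°) = (0.5736, -0.8192).
Slope in that direction = a·(0.5736) + b·(-0.8192) = −0.30185.
Apparent dip = arctan|0.30185| = 16.80° (true dip is 31.3°, so apparent ≤ true as expected).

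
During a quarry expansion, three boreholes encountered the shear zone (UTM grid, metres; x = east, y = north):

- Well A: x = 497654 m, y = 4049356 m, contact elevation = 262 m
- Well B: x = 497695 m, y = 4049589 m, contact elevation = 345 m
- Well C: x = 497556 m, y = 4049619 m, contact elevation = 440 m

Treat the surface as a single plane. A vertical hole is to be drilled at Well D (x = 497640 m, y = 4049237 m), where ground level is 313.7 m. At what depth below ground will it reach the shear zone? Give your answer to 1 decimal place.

Let the plane be z = a·x + b·y + c.
Well B−Well A: 41a + 233b = 83;  Well C−Well A: −98a + 263b = 178.
Solving gives a = −0.584376952, b = 0.459053455.
Then c = 262 − a·497654 − b·4049356 = −1567791.33.
At (497640, 4049237): z_contact = −290809.35 + 1858816.24 − 1567791.33 = 215.55 m.
Depth below ground = 313.7 − 215.55 = 98.1 m.

98.1 m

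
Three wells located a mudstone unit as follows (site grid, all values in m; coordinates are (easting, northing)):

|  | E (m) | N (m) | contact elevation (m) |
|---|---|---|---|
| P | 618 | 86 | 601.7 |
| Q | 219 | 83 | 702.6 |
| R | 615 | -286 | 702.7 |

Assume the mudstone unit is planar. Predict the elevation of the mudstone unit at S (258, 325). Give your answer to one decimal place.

Let the plane be z = a·E + b·N + c.
Q−P: −399a − 3b = 100.9;  R−P: −3a − 372b = 101.
Solving gives a = −0.25086, b = −0.26948.
Then c = 601.7 − a·618 − b·86 = 779.90.
At (258, 325): z = −64.7 − 87.6 + 779.90 = 627.6 m.

627.6 m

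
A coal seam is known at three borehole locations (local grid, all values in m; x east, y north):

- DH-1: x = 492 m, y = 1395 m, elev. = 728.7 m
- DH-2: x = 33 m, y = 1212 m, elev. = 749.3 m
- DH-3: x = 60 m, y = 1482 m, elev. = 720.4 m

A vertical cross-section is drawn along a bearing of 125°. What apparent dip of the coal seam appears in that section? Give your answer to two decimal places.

3.40°

Let the plane be z = a·x + b·y + c.
DH-2−DH-1: −459a − 183b = 20.6;  DH-3−DH-1: −432a + 87b = −8.3.
Solving gives a = −0.00230, b = −0.10681.
Unit vector along 125° is (sin 125°, cos 125°) = (0.8192, -0.5736).
Slope in that direction = a·(0.8192) + b·(-0.5736) = 0.05938.
Apparent dip = arctan|0.05938| = 3.40° (true dip is 6.1°, so apparent ≤ true as expected).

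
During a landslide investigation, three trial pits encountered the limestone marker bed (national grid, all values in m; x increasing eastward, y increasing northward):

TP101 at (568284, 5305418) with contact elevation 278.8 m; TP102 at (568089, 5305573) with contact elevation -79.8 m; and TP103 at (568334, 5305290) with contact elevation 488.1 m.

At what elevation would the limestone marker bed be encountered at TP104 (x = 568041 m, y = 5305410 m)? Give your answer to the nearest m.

99 m

Two edge vectors: TP101→TP102 = (-195, 155, -358.6), TP101→TP103 = (50, -128, 209.3).
Normal n = (TP101→TP102) × (TP101→TP103) = (-13459.3, 22883.5, 17210).
So ∂z/∂x = −n_x/n_z = 0.78206275 and ∂z/∂y = −n_y/n_z = −1.32966299.
Intercept c from TP101: 278.8 − 444433.75 + 7054417.94 = 6610262.99.
At (568041, 5305410): z = 444243.7 − 7054407.3 + 6610262.99 = 99.4 m.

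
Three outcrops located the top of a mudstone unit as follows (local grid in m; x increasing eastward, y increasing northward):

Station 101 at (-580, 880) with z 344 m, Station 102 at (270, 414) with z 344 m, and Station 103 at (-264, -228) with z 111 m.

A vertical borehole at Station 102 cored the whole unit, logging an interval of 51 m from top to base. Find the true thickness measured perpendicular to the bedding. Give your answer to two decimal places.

49.06 m

Let the plane be z = a·x + b·y + c.
Station 102−Station 101: 850a − 466b = 0;  Station 103−Station 101: 316a − 1108b = −233.
Solving gives a = 0.13665, b = 0.24926.
|∇z| = √(a²+b²) = 0.28426, so dip δ = arctan(0.28426) = 15.87°.
True thickness = vertical thickness × cos δ = 51 × cos 15.87° = 49.06 m.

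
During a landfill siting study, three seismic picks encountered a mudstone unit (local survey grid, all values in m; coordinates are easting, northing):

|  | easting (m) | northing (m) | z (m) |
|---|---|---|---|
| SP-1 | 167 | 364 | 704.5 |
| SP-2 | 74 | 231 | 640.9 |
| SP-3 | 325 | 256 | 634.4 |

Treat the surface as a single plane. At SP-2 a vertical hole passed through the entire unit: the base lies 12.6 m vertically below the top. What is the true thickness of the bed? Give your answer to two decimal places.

11.09 m

Let the plane be z = a·easting + b·northing + c.
SP-2−SP-1: −93a − 133b = −63.6;  SP-3−SP-1: 158a − 108b = −70.1.
Solving gives a = −0.07903, b = 0.53346.
|∇z| = √(a²+b²) = 0.53928, so dip δ = arctan(0.53928) = 28.34°.
True thickness = vertical thickness × cos δ = 12.6 × cos 28.34° = 11.09 m.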